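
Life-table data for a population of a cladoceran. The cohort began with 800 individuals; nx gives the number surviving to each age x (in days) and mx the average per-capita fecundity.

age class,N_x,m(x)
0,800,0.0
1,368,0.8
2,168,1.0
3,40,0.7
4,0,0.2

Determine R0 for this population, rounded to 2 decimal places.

lx = nx/n0 = nx/800: 1, 0.46, 0.21, 0.05, 0
lx·mx by age: 0, 0.368, 0.21, 0.035, 0
R0 = Σ lx·mx = 0.613 → 0.61

0.61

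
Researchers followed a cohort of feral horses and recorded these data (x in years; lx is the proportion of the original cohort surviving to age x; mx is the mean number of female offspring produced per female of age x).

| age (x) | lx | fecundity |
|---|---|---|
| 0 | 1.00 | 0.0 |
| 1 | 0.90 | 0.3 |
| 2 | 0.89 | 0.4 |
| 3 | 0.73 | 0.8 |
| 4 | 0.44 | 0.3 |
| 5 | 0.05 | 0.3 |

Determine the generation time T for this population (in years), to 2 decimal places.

2.46

lx·mx: 0, 0.27, 0.356, 0.584, 0.132, 0.015 → R0 = 1.357
x·lx·mx: 0, 0.27, 0.712, 1.752, 0.528, 0.075 → Σ = 3.337
T = 3.337 / 1.357 = 2.459101… → 2.46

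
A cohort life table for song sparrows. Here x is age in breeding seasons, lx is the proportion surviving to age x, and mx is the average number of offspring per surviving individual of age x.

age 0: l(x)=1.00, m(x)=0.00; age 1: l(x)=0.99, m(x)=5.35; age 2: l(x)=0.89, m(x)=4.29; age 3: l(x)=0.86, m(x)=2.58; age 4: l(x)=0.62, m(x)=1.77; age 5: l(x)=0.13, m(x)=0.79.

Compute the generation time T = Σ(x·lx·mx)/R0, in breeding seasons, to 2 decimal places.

lx·mx: 0, 5.2965, 3.8181, 2.2188, 1.0974, 0.1027 → R0 = 12.5335
x·lx·mx: 0, 5.2965, 7.6362, 6.6564, 4.3896, 0.5135 → Σ = 24.4922
T = 24.4922 / 12.5335 = 1.954139… → 1.95

1.95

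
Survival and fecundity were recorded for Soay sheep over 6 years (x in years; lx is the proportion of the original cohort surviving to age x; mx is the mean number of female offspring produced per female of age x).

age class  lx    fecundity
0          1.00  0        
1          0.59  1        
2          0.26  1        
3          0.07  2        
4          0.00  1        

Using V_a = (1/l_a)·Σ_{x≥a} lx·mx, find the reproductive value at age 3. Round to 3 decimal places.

2.000

lx·mx for x ≥ 3: 0.14, 0 → sum = 0.14
V_3 = 0.14 / l_3 = 0.14 / 0.07 = 2 → 2.000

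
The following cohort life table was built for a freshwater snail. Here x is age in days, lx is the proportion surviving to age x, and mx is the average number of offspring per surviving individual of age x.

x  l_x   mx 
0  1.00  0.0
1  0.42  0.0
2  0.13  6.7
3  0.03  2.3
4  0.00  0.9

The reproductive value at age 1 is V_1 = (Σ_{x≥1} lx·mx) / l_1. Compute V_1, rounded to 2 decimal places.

2.24

lx·mx for x ≥ 1: 0, 0.871, 0.069, 0 → sum = 0.94
V_1 = 0.94 / l_1 = 0.94 / 0.42 = 2.238095… → 2.24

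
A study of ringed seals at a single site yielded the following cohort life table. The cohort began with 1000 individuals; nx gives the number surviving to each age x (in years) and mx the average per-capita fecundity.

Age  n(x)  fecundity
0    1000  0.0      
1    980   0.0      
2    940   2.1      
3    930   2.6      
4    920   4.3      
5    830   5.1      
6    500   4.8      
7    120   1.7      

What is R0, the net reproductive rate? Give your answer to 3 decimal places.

lx = nx/n0 = nx/1000: 1, 0.98, 0.94, 0.93, 0.92, 0.83, 0.5, 0.12
lx·mx by age: 0, 0, 1.974, 2.418, 3.956, 4.233, 2.4, 0.204
R0 = Σ lx·mx = 15.185 → 15.185

15.185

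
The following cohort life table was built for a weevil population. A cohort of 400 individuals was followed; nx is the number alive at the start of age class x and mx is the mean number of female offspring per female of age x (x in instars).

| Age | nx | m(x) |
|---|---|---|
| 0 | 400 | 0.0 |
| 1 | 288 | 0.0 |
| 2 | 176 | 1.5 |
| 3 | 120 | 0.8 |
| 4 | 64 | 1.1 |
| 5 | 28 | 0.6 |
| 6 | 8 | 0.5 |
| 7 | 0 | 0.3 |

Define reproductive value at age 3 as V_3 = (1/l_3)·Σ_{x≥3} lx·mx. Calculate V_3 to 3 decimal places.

1.560

lx = nx/n0 = nx/400: 1, 0.72, 0.44, 0.3, 0.16, 0.07, 0.02, 0
lx·mx for x ≥ 3: 0.24, 0.176, 0.042, 0.01, 0 → sum = 0.468
V_3 = 0.468 / l_3 = 0.468 / 0.3 = 1.56 → 1.560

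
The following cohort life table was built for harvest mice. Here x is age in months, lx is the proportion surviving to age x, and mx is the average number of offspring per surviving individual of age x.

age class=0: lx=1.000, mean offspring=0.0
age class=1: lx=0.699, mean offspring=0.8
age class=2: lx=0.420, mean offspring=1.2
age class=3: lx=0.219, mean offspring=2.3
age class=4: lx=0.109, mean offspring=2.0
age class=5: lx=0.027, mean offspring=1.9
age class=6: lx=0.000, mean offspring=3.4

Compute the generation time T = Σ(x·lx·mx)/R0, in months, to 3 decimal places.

2.291

lx·mx: 0, 0.5592, 0.504, 0.5037, 0.218, 0.0513, 0 → R0 = 1.8362
x·lx·mx: 0, 0.5592, 1.008, 1.5111, 0.872, 0.2565, 0 → Σ = 4.2068
T = 4.2068 / 1.8362 = 2.291036… → 2.291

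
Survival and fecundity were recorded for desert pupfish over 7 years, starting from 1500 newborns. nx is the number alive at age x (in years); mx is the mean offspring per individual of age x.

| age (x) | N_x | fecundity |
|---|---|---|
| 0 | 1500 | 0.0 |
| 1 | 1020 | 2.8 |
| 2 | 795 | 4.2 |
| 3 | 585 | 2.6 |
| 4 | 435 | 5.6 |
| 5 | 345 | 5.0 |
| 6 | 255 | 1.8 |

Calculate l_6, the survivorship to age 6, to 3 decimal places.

0.170

l_6 = n_6/n_0 = 255/1500 = 0.17 → 0.170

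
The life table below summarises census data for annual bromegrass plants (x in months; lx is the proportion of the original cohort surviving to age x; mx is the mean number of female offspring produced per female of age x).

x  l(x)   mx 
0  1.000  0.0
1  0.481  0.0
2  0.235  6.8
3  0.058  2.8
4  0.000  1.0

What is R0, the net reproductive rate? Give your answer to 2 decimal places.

lx·mx by age: 0, 0, 1.598, 0.1624, 0
R0 = Σ lx·mx = 1.7604 → 1.76

1.76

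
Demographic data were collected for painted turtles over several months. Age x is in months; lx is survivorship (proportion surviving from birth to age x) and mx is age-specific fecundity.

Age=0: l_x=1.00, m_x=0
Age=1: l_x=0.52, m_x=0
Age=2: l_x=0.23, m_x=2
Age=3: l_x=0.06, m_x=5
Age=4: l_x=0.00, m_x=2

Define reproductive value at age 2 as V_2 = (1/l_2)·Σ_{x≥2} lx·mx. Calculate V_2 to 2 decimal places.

lx·mx for x ≥ 2: 0.46, 0.3, 0 → sum = 0.76
V_2 = 0.76 / l_2 = 0.76 / 0.23 = 3.304348… → 3.30

3.30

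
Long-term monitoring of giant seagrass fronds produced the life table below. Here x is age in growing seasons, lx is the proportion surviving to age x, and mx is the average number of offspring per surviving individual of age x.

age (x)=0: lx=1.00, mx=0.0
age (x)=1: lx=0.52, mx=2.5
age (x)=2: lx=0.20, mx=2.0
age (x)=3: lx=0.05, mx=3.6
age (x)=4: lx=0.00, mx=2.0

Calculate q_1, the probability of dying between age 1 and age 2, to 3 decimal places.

0.615

q_1 = (l_1 − l_2) / l_1 = (0.52 − 0.2) / 0.52
     = 0.32 / 0.52 = 0.615385… → 0.615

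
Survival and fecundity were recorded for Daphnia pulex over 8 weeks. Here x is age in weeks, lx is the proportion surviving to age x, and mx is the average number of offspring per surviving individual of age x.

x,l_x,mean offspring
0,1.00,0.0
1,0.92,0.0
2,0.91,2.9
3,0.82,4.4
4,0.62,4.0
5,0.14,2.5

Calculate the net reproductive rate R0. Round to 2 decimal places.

9.08

lx·mx by age: 0, 0, 2.639, 3.608, 2.48, 0.35
R0 = Σ lx·mx = 9.077 → 9.08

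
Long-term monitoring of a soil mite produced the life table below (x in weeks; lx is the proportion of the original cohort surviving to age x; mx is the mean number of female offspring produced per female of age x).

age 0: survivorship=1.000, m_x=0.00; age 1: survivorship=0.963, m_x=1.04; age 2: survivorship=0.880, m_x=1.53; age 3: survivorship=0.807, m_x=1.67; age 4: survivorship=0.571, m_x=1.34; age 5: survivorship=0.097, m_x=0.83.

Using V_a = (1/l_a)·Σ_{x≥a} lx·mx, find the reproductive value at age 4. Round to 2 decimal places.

1.48

lx·mx for x ≥ 4: 0.76514, 0.08051 → sum = 0.84565
V_4 = 0.84565 / l_4 = 0.84565 / 0.571 = 1.480998… → 1.48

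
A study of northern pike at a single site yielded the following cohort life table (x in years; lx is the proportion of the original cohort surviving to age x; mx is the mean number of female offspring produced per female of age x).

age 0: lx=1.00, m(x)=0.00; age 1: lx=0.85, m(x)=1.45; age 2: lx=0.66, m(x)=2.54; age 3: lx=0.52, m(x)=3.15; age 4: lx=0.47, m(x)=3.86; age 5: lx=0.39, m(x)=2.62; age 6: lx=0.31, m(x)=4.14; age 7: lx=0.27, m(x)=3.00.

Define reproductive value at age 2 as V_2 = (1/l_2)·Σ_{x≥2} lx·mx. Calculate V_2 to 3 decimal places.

12.491

lx·mx for x ≥ 2: 1.6764, 1.638, 1.8142, 1.0218, 1.2834, 0.81 → sum = 8.2438
V_2 = 8.2438 / l_2 = 8.2438 / 0.66 = 12.490606… → 12.491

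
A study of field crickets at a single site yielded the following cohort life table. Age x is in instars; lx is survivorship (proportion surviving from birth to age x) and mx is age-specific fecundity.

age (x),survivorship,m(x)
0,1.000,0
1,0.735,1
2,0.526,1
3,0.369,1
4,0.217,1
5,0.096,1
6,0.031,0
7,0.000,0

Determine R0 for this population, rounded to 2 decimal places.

lx·mx by age: 0, 0.735, 0.526, 0.369, 0.217, 0.096, 0, 0
R0 = Σ lx·mx = 1.943 → 1.94

1.94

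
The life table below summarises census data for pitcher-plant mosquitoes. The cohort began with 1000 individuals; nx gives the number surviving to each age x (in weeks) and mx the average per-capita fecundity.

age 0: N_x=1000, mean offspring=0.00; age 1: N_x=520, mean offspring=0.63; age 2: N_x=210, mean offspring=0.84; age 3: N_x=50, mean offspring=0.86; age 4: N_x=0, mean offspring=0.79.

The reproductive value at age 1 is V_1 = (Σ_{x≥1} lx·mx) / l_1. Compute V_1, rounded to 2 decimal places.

1.05

lx = nx/n0 = nx/1000: 1, 0.52, 0.21, 0.05, 0
lx·mx for x ≥ 1: 0.3276, 0.1764, 0.043, 0 → sum = 0.547
V_1 = 0.547 / l_1 = 0.547 / 0.52 = 1.051923… → 1.05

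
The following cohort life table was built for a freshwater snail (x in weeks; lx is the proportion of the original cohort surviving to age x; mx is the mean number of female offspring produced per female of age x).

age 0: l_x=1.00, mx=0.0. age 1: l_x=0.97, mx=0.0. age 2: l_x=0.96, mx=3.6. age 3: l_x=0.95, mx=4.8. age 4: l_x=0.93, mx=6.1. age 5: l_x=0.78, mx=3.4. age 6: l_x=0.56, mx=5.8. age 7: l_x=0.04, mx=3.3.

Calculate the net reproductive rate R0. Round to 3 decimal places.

lx·mx by age: 0, 0, 3.456, 4.56, 5.673, 2.652, 3.248, 0.132
R0 = Σ lx·mx = 19.721 → 19.721

19.721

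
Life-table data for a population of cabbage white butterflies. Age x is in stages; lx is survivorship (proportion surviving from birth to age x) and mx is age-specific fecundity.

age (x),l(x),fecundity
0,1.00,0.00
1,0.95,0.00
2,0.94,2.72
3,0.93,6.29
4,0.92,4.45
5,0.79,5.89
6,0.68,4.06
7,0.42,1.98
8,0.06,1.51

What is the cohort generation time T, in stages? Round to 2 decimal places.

4.10

lx·mx: 0, 0, 2.5568, 5.8497, 4.094, 4.6531, 2.7608, 0.8316, 0.0906 → R0 = 20.8366
x·lx·mx: 0, 0, 5.1136, 17.5491, 16.376, 23.2655, 16.5648, 5.8212, 0.7248 → Σ = 85.415
T = 85.415 / 20.8366 = 4.099277… → 4.10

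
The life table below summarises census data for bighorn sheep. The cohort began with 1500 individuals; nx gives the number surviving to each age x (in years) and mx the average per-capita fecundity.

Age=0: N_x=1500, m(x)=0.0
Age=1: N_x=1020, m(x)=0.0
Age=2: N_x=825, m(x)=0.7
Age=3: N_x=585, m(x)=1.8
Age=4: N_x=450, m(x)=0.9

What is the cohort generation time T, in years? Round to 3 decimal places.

2.915

lx = nx/n0 = nx/1500: 1, 0.68, 0.55, 0.39, 0.3
lx·mx: 0, 0, 0.385, 0.702, 0.27 → R0 = 1.357
x·lx·mx: 0, 0, 0.77, 2.106, 1.08 → Σ = 3.956
T = 3.956 / 1.357 = 2.915254… → 2.915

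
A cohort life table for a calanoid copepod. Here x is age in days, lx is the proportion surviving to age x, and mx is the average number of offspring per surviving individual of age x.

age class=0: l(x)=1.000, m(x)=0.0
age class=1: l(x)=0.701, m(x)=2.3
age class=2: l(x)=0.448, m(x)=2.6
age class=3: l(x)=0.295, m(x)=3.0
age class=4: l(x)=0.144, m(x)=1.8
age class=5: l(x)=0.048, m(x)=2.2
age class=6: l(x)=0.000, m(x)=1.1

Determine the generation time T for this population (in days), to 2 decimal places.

2.03

lx·mx: 0, 1.6123, 1.1648, 0.885, 0.2592, 0.1056, 0 → R0 = 4.0269
x·lx·mx: 0, 1.6123, 2.3296, 2.655, 1.0368, 0.528, 0 → Σ = 8.1617
T = 8.1617 / 4.0269 = 2.026795… → 2.03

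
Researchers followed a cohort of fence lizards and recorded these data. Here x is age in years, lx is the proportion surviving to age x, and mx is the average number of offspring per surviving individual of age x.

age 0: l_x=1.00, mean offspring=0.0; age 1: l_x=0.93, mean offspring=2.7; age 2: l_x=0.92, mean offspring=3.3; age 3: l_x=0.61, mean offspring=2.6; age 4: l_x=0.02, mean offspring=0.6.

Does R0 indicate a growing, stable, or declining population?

growing

R0 = Σ lx·mx = 0 + 2.511 + 3.036 + 1.586 + 0.012 = 7.145
R0 > 1, so the population is growing.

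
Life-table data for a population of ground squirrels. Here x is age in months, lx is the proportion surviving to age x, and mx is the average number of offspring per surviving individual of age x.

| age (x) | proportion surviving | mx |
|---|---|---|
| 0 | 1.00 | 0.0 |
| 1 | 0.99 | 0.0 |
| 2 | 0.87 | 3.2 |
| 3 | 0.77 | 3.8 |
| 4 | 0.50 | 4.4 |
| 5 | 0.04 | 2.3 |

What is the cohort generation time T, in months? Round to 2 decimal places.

2.95

lx·mx: 0, 0, 2.784, 2.926, 2.2, 0.092 → R0 = 8.002
x·lx·mx: 0, 0, 5.568, 8.778, 8.8, 0.46 → Σ = 23.606
T = 23.606 / 8.002 = 2.950012… → 2.95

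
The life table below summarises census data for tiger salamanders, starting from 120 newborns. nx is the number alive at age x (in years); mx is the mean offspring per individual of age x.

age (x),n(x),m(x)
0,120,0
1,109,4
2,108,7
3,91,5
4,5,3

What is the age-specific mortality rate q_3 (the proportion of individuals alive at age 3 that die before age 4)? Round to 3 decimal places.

lx = nx/n0 = nx/120: 1, 0.90833…, 0.9, 0.75833…, 0.04167…
q_3 = (l_3 − l_4) / l_3 = (0.758333… − 0.041667…) / 0.758333…
     = 0.716667… / 0.758333… = 0.945055… → 0.945

0.945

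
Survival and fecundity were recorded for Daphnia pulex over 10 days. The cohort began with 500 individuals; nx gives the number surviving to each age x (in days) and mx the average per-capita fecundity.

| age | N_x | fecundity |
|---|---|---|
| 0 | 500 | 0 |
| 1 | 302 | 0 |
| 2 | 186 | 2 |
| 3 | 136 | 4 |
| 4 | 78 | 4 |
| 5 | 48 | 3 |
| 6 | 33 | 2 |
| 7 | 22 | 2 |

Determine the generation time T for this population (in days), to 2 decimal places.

3.41

lx = nx/n0 = nx/500: 1, 0.604, 0.372, 0.272, 0.156, 0.096, 0.066, 0.044
lx·mx: 0, 0, 0.744, 1.088, 0.624, 0.288, 0.132, 0.088 → R0 = 2.964
x·lx·mx: 0, 0, 1.488, 3.264, 2.496, 1.44, 0.792, 0.616 → Σ = 10.096
T = 10.096 / 2.964 = 3.406208… → 3.41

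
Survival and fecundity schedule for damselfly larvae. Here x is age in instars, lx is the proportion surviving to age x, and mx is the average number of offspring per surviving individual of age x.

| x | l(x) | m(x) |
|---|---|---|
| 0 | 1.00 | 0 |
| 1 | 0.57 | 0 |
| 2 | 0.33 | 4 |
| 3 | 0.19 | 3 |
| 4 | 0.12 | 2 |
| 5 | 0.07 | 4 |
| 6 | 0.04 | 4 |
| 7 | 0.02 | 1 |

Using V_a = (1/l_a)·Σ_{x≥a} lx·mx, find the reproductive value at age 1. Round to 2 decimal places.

4.54

lx·mx for x ≥ 1: 0, 1.32, 0.57, 0.24, 0.28, 0.16, 0.02 → sum = 2.59
V_1 = 2.59 / l_1 = 2.59 / 0.57 = 4.54386… → 4.54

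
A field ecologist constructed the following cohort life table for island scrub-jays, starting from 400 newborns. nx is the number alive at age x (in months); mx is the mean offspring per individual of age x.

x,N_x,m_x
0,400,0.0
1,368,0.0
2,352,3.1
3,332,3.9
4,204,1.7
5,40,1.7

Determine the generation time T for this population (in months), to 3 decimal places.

2.783

lx = nx/n0 = nx/400: 1, 0.92, 0.88, 0.83, 0.51, 0.1
lx·mx: 0, 0, 2.728, 3.237, 0.867, 0.17 → R0 = 7.002
x·lx·mx: 0, 0, 5.456, 9.711, 3.468, 0.85 → Σ = 19.485
T = 19.485 / 7.002 = 2.782776… → 2.783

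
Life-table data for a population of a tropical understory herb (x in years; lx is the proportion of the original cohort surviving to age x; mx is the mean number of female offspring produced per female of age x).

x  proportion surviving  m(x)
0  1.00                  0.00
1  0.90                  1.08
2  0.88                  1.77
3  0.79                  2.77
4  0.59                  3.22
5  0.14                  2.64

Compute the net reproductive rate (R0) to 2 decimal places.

6.99

lx·mx by age: 0, 0.972, 1.5576, 2.1883, 1.8998, 0.3696
R0 = Σ lx·mx = 6.9873 → 6.99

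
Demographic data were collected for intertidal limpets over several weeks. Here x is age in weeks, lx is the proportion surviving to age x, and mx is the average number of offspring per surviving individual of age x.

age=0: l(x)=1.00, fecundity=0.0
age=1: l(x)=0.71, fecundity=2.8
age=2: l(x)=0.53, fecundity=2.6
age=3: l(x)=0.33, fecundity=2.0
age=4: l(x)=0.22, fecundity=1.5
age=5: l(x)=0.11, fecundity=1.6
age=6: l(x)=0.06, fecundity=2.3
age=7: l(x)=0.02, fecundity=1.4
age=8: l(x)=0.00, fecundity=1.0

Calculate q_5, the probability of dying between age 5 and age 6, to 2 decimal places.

0.45

q_5 = (l_5 − l_6) / l_5 = (0.11 − 0.06) / 0.11
     = 0.05 / 0.11 = 0.454545… → 0.45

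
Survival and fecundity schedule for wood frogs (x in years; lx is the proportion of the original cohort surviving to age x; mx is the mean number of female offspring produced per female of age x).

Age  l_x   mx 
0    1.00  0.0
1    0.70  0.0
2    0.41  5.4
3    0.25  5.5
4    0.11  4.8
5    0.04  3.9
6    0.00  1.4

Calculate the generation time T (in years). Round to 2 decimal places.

lx·mx: 0, 0, 2.214, 1.375, 0.528, 0.156, 0 → R0 = 4.273
x·lx·mx: 0, 0, 4.428, 4.125, 2.112, 0.78, 0 → Σ = 11.445
T = 11.445 / 4.273 = 2.678446… → 2.68

2.68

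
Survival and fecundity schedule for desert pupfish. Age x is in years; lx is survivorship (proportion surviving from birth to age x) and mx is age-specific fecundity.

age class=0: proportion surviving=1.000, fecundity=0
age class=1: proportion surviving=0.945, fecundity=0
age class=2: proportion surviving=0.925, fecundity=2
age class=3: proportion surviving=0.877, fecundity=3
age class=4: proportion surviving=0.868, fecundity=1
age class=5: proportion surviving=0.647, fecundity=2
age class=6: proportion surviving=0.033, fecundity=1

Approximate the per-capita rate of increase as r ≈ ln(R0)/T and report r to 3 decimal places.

0.583

R0 = Σ lx·mx = 0 + 0 + 1.85 + 2.631 + 0.868 + 1.294 + 0.033 = 6.676
Σ x·lx·mx = 21.733; T = 21.733/6.676 = 3.25539…
r ≈ ln(R0)/T = ln(6.676)/3.25539… = 0.58319… → 0.583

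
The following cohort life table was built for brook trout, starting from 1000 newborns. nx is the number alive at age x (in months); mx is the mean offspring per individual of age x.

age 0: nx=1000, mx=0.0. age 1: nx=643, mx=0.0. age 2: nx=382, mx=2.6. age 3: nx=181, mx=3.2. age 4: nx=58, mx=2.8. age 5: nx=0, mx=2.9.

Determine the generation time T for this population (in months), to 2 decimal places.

lx = nx/n0 = nx/1000: 1, 0.643, 0.382, 0.181, 0.058, 0
lx·mx: 0, 0, 0.9932, 0.5792, 0.1624, 0 → R0 = 1.7348
x·lx·mx: 0, 0, 1.9864, 1.7376, 0.6496, 0 → Σ = 4.3736
T = 4.3736 / 1.7348 = 2.521098… → 2.52

2.52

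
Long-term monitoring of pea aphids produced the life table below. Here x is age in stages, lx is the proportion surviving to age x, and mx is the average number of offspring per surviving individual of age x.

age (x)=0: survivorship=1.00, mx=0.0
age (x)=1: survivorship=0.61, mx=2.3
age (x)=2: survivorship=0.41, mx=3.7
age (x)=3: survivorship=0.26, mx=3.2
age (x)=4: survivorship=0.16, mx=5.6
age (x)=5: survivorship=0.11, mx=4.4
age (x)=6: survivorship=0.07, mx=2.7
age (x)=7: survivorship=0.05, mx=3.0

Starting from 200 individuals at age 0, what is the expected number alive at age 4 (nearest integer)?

Expected survivors = N0 · l_4 = 200 × 0.16 = 32 → 32

32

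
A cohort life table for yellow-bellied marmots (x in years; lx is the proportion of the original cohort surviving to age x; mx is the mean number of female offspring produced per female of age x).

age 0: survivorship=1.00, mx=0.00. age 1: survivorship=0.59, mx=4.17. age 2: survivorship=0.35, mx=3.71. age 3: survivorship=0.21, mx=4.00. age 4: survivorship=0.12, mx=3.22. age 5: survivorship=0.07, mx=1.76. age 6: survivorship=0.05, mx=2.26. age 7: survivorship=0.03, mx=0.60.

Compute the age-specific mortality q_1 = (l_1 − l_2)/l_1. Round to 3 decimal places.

0.407

q_1 = (l_1 − l_2) / l_1 = (0.59 − 0.35) / 0.59
     = 0.24 / 0.59 = 0.40678… → 0.407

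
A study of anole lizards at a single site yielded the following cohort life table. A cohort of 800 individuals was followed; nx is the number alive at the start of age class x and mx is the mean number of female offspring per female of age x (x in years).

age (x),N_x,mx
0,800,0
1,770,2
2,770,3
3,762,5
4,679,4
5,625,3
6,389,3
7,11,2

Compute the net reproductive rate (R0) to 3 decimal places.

lx = nx/n0 = nx/800: 1, 0.9625, 0.9625, 0.9525, 0.84875, 0.78125, 0.48625, 0.01375
lx·mx by age: 0, 1.925, 2.8875, 4.7625, 3.395, 2.34375, 1.45875, 0.0275
R0 = Σ lx·mx = 16.8 → 16.800

16.800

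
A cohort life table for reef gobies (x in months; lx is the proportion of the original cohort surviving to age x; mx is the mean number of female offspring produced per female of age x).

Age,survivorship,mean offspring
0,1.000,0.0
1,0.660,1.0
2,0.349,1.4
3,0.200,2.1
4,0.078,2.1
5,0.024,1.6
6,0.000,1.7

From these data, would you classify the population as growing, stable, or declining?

R0 = Σ lx·mx = 0 + 0.66 + 0.4886 + 0.42 + 0.1638 + 0.0384 + 0 = 1.7708
R0 > 1, so the population is growing.

growing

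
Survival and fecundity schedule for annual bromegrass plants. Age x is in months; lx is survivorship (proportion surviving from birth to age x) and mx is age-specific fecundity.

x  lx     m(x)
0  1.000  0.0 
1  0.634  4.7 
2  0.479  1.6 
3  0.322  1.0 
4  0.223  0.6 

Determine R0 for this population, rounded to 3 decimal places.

lx·mx by age: 0, 2.9798, 0.7664, 0.322, 0.1338
R0 = Σ lx·mx = 4.202 → 4.202

4.202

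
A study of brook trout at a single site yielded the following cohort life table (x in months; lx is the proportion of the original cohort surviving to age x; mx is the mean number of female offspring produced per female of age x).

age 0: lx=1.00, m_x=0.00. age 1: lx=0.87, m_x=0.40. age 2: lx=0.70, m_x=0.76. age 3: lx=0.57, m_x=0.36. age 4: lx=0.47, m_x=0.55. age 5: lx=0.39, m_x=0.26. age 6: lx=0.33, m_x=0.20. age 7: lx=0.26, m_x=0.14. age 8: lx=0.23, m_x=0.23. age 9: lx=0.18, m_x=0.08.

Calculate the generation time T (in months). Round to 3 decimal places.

lx·mx: 0, 0.348, 0.532, 0.2052, 0.2585, 0.1014, 0.066, 0.0364, 0.0529, 0.0144 → R0 = 1.6148
x·lx·mx: 0, 0.348, 1.064, 0.6156, 1.034, 0.507, 0.396, 0.2548, 0.4232, 0.1296 → Σ = 4.7722
T = 4.7722 / 1.6148 = 2.955289… → 2.955

2.955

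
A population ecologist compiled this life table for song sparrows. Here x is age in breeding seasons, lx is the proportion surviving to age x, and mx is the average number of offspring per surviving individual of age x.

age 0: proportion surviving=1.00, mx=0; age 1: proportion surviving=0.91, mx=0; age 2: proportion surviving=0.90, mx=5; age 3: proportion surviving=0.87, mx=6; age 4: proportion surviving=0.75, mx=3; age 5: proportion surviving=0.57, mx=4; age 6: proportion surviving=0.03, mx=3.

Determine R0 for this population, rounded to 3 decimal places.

lx·mx by age: 0, 0, 4.5, 5.22, 2.25, 2.28, 0.09
R0 = Σ lx·mx = 14.34 → 14.340

14.340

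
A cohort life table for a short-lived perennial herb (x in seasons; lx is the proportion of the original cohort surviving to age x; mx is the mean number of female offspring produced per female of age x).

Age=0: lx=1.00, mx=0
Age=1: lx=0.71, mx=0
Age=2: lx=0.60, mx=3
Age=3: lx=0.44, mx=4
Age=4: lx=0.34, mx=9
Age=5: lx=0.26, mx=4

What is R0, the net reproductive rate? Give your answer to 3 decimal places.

lx·mx by age: 0, 0, 1.8, 1.76, 3.06, 1.04
R0 = Σ lx·mx = 7.66 → 7.660

7.660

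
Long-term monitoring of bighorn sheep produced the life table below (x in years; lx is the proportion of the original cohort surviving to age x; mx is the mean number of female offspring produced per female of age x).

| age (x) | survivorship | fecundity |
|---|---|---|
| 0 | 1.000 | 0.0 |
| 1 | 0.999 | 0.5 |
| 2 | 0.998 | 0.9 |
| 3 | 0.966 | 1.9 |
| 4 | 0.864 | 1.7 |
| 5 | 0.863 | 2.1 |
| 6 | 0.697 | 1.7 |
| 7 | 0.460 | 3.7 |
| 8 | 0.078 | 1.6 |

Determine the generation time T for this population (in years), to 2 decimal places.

lx·mx: 0, 0.4995, 0.8982, 1.8354, 1.4688, 1.8123, 1.1849, 1.702, 0.1248 → R0 = 9.5259
x·lx·mx: 0, 0.4995, 1.7964, 5.5062, 5.8752, 9.0615, 7.1094, 11.914, 0.9984 → Σ = 42.7606
T = 42.7606 / 9.5259 = 4.488878… → 4.49

4.49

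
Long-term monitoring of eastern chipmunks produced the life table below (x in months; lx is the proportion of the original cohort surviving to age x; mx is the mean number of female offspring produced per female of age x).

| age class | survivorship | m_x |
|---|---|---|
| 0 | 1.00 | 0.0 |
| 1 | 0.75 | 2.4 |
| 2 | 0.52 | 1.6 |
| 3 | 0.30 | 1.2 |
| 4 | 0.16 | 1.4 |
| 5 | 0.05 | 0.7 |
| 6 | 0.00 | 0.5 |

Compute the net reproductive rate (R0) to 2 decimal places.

lx·mx by age: 0, 1.8, 0.832, 0.36, 0.224, 0.035, 0
R0 = Σ lx·mx = 3.251 → 3.25

3.25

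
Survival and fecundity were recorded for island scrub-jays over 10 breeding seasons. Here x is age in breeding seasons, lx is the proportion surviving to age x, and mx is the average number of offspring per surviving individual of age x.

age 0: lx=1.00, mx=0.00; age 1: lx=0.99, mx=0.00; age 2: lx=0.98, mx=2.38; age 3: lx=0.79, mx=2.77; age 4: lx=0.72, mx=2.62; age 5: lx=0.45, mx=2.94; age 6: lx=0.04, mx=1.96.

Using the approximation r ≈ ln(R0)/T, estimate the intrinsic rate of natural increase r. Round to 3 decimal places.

0.621

R0 = Σ lx·mx = 0 + 0 + 2.3324 + 2.1883 + 1.8864 + 1.323 + 0.0784 = 7.8085
Σ x·lx·mx = 25.8607; T = 25.8607/7.8085 = 3.31187…
r ≈ ln(R0)/T = ln(7.8085)/3.31187… = 0.62056… → 0.621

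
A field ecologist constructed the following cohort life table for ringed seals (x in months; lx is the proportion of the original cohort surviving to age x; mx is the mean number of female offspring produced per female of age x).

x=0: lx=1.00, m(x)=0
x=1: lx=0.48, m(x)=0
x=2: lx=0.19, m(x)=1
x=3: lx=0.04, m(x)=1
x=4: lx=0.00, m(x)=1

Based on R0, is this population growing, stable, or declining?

declining

R0 = Σ lx·mx = 0 + 0 + 0.19 + 0.04 + 0 = 0.23
R0 < 1, so the population is declining.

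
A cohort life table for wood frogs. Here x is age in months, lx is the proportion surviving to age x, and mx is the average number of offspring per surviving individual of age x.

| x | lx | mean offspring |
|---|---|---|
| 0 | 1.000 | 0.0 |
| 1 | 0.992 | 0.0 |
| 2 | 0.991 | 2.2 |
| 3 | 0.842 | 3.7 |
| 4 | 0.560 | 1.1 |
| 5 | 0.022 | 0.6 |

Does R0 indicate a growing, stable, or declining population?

R0 = Σ lx·mx = 0 + 0 + 2.1802 + 3.1154 + 0.616 + 0.0132 = 5.9248
R0 > 1, so the population is growing.

growing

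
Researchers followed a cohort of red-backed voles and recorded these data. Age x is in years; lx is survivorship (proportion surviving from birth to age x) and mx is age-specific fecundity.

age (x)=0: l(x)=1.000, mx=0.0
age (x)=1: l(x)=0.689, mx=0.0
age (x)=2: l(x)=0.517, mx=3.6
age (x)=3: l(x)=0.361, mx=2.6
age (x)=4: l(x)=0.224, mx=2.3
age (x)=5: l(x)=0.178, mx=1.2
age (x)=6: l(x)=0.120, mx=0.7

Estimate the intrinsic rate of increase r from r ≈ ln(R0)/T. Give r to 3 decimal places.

0.456

R0 = Σ lx·mx = 0 + 0 + 1.8612 + 0.9386 + 0.5152 + 0.2136 + 0.084 = 3.6126
Σ x·lx·mx = 10.171; T = 10.171/3.6126 = 2.81542…
r ≈ ln(R0)/T = ln(3.6126)/2.81542… = 0.45621… → 0.456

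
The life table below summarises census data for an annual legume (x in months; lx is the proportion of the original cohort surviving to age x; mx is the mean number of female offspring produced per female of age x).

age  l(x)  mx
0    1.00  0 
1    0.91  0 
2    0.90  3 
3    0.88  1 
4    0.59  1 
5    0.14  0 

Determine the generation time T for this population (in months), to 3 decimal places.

2.494

lx·mx: 0, 0, 2.7, 0.88, 0.59, 0 → R0 = 4.17
x·lx·mx: 0, 0, 5.4, 2.64, 2.36, 0 → Σ = 10.4
T = 10.4 / 4.17 = 2.494005… → 2.494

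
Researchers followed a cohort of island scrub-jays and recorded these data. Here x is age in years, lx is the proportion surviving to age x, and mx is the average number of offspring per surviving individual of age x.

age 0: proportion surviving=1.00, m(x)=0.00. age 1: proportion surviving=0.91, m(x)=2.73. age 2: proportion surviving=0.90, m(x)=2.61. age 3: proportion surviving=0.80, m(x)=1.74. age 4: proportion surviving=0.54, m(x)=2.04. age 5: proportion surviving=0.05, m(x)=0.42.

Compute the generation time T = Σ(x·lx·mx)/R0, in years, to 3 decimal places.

lx·mx: 0, 2.4843, 2.349, 1.392, 1.1016, 0.021 → R0 = 7.3479
x·lx·mx: 0, 2.4843, 4.698, 4.176, 4.4064, 0.105 → Σ = 15.8697
T = 15.8697 / 7.3479 = 2.15976… → 2.160

2.160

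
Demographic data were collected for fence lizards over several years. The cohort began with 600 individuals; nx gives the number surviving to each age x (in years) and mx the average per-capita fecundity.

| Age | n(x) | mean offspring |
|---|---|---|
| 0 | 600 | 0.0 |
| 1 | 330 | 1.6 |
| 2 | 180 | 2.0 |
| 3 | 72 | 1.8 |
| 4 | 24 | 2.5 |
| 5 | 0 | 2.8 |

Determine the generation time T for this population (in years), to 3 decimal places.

1.742

lx = nx/n0 = nx/600: 1, 0.55, 0.3, 0.12, 0.04, 0
lx·mx: 0, 0.88, 0.6, 0.216, 0.1, 0 → R0 = 1.796
x·lx·mx: 0, 0.88, 1.2, 0.648, 0.4, 0 → Σ = 3.128
T = 3.128 / 1.796 = 1.741648… → 1.742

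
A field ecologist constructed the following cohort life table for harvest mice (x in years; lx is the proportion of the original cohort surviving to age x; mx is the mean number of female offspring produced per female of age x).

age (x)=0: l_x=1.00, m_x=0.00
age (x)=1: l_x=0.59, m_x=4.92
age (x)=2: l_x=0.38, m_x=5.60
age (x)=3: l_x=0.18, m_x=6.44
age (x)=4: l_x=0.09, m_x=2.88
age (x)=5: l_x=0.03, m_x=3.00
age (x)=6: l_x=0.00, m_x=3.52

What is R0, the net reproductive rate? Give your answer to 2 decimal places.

6.54

lx·mx by age: 0, 2.9028, 2.128, 1.1592, 0.2592, 0.09, 0
R0 = Σ lx·mx = 6.5392 → 6.54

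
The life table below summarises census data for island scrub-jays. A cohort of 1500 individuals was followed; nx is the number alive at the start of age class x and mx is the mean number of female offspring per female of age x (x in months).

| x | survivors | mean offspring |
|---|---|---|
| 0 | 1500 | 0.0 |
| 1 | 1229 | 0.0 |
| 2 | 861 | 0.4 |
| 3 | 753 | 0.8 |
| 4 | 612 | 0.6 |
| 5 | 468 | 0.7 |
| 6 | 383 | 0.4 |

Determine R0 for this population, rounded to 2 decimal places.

1.20

lx = nx/n0 = nx/1500: 1, 0.81933…, 0.574, 0.502, 0.408, 0.312, 0.25533…
lx·mx by age: 0, 0, 0.2296, 0.4016, 0.2448, 0.2184, 0.102133…
R0 = Σ lx·mx = 1.196533… → 1.20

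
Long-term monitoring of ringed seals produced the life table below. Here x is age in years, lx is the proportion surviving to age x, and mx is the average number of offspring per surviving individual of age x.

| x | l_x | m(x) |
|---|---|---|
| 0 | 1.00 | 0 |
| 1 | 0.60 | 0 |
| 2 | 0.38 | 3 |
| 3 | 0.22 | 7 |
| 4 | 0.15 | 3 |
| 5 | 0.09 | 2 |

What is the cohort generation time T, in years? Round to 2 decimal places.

2.90

lx·mx: 0, 0, 1.14, 1.54, 0.45, 0.18 → R0 = 3.31
x·lx·mx: 0, 0, 2.28, 4.62, 1.8, 0.9 → Σ = 9.6
T = 9.6 / 3.31 = 2.900302… → 2.90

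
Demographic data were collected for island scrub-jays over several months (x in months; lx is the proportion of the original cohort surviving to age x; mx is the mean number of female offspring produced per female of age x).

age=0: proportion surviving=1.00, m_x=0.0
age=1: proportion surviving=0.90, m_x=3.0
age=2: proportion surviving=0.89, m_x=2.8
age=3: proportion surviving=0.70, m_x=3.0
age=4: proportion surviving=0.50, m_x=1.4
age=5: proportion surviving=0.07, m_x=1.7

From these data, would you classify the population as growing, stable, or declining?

R0 = Σ lx·mx = 0 + 2.7 + 2.492 + 2.1 + 0.7 + 0.119 = 8.111
R0 > 1, so the population is growing.

growing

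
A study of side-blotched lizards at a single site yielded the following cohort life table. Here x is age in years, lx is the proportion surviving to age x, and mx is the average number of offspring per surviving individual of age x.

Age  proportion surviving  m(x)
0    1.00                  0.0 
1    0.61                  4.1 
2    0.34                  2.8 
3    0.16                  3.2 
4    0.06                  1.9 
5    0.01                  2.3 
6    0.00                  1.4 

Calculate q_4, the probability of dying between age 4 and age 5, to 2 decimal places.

0.83

q_4 = (l_4 − l_5) / l_4 = (0.06 − 0.01) / 0.06
     = 0.05 / 0.06 = 0.833333… → 0.83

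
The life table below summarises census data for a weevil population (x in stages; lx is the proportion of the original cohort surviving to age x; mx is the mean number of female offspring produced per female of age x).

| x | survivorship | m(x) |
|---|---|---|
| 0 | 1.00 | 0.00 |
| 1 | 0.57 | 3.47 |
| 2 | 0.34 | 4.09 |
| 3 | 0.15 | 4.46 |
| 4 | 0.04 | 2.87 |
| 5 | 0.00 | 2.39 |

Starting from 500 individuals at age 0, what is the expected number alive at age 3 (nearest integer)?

Expected survivors = N0 · l_3 = 500 × 0.15 = 75 → 75

75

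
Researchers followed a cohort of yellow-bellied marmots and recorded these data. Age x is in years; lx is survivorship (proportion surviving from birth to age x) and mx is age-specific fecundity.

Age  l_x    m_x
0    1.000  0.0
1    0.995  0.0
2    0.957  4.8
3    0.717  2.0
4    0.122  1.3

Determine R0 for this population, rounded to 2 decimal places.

6.19

lx·mx by age: 0, 0, 4.5936, 1.434, 0.1586
R0 = Σ lx·mx = 6.1862 → 6.19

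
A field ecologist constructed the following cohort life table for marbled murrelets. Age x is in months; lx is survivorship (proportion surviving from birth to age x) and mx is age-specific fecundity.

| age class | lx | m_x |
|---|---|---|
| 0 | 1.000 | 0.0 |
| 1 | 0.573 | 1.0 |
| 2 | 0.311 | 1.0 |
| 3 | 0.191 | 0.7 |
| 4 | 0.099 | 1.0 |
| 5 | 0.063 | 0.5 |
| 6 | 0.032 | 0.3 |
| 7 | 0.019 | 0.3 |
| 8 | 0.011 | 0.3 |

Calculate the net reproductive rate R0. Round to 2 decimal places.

1.17

lx·mx by age: 0, 0.573, 0.311, 0.1337, 0.099, 0.0315, 0.0096, 0.0057, 0.0033
R0 = Σ lx·mx = 1.1668 → 1.17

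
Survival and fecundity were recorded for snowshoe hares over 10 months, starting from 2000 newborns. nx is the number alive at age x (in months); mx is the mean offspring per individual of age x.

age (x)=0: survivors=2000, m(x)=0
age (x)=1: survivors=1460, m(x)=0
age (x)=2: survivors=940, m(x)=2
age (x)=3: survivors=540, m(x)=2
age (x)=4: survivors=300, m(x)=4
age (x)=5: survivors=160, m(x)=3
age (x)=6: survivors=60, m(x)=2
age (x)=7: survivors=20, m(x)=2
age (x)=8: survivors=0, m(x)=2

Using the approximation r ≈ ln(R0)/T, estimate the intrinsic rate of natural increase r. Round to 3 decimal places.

lx = nx/n0 = nx/2000: 1, 0.73, 0.47, 0.27, 0.15, 0.08, 0.03, 0.01, 0
R0 = Σ lx·mx = 0 + 0 + 0.94 + 0.54 + 0.6 + 0.24 + 0.06 + 0.02 + 0 = 2.4
Σ x·lx·mx = 7.6; T = 7.6/2.4 = 3.16667…
r ≈ ln(R0)/T = ln(2.4)/3.16667… = 0.27646… → 0.276

0.276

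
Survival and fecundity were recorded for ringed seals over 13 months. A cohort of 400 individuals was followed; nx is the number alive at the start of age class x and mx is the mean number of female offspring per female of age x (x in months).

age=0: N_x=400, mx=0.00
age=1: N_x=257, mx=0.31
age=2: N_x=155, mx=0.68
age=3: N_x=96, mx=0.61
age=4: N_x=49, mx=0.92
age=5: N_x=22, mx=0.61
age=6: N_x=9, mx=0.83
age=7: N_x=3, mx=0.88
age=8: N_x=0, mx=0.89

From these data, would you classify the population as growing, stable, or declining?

declining

lx = nx/n0 = nx/400: 1, 0.6425, 0.3875, 0.24, 0.1225, 0.055, 0.0225, 0.0075, 0
R0 = Σ lx·mx = 0 + 0.199175 + 0.2635 + 0.1464 + 0.1127 + 0.03355 + 0.018675 + 0.0066 + 0 = 0.7806
R0 < 1, so the population is declining.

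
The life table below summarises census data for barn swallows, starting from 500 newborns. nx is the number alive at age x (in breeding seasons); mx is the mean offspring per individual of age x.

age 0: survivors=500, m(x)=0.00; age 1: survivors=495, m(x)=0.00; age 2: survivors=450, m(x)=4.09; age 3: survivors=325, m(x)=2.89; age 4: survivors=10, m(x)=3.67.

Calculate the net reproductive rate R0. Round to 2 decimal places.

lx = nx/n0 = nx/500: 1, 0.99, 0.9, 0.65, 0.02
lx·mx by age: 0, 0, 3.681, 1.8785, 0.0734
R0 = Σ lx·mx = 5.6329 → 5.63

5.63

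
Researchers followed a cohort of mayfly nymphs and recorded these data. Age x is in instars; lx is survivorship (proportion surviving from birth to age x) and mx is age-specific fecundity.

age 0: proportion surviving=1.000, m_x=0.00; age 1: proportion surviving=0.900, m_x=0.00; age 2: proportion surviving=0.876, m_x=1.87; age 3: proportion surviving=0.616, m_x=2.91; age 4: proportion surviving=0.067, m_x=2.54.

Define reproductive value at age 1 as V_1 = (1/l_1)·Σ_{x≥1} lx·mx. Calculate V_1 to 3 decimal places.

lx·mx for x ≥ 1: 0, 1.63812, 1.79256, 0.17018 → sum = 3.60086
V_1 = 3.60086 / l_1 = 3.60086 / 0.9 = 4.000956… → 4.001

4.001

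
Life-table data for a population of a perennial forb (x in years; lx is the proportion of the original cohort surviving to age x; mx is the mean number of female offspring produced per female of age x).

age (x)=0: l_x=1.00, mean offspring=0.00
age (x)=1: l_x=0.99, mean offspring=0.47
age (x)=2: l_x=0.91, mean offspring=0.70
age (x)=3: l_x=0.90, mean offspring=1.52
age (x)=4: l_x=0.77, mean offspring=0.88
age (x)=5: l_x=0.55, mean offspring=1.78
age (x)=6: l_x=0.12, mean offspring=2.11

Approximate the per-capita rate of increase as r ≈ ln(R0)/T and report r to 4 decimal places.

0.4322

R0 = Σ lx·mx = 0 + 0.4653 + 0.637 + 1.368 + 0.6776 + 0.979 + 0.2532 = 4.3801
Σ x·lx·mx = 14.9679; T = 14.9679/4.3801 = 3.41725…
r ≈ ln(R0)/T = ln(4.3801)/3.41725… = 0.43224… → 0.4322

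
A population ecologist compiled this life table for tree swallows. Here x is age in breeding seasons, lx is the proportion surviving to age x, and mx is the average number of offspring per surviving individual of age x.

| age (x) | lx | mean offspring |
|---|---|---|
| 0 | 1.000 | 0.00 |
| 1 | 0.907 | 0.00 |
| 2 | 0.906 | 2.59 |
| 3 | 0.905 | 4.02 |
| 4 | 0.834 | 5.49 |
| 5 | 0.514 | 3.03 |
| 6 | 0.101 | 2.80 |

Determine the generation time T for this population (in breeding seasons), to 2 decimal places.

lx·mx: 0, 0, 2.34654, 3.6381, 4.57866, 1.55742, 0.2828 → R0 = 12.40352
x·lx·mx: 0, 0, 4.69308, 10.9143, 18.31464, 7.7871, 1.6968 → Σ = 43.40592
T = 43.40592 / 12.40352 = 3.499484… → 3.50

3.50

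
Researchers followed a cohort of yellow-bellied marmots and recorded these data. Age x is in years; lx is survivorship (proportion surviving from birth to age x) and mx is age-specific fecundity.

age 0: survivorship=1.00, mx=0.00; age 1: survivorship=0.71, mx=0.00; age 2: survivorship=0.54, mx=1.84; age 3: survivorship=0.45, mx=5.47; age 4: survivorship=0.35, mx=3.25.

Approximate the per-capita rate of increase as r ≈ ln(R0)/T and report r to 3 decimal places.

0.503

R0 = Σ lx·mx = 0 + 0 + 0.9936 + 2.4615 + 1.1375 = 4.5926
Σ x·lx·mx = 13.9217; T = 13.9217/4.5926 = 3.03133…
r ≈ ln(R0)/T = ln(4.5926)/3.03133… = 0.5029… → 0.503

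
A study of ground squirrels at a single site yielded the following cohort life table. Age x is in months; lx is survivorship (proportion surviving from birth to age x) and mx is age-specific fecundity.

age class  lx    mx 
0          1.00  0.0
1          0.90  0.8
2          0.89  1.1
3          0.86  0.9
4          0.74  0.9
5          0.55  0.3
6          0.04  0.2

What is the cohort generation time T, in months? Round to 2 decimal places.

lx·mx: 0, 0.72, 0.979, 0.774, 0.666, 0.165, 0.008 → R0 = 3.312
x·lx·mx: 0, 0.72, 1.958, 2.322, 2.664, 0.825, 0.048 → Σ = 8.537
T = 8.537 / 3.312 = 2.577597… → 2.58

2.58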